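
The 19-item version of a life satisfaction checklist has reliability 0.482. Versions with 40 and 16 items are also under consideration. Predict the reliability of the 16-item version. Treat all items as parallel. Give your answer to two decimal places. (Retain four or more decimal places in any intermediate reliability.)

0.44

The 40-item form is not needed; work directly from the 19-item form with n = 16/19 = 0.8421.
r_{16} = n·r / (1 + (n − 1)·r) = 0.4059 / 0.9239 ≈ 0.4393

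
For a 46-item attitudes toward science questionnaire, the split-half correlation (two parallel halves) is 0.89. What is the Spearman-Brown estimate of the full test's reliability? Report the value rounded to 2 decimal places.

The full test is twice the length of either half (n = 2).
r_full = 2(0.89) / (1 + 0.89)
       = 1.7800 / 1.8900 = 0.9418

0.94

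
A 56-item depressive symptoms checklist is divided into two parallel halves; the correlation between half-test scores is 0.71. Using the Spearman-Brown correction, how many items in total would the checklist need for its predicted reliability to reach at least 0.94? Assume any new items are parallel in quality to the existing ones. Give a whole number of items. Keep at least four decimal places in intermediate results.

180

Corrected full-test reliability: r_full = 2 × 0.71 / (1 + 0.71) ≈ 0.8304
Solve Spearman-Brown for n: n = 0.94(1 − 0.8304) / [0.8304(1 − 0.94)] = 3.1997
Items = 3.1997 × 56 ≈ 179.18 → 180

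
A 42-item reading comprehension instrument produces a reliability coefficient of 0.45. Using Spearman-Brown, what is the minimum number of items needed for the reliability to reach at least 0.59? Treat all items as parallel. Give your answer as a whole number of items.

74

n = 0.59(1 − 0.45) / [0.45(1 − 0.59)]
n = 0.3245 / 0.1845 ≈ 1.7588
Items needed = n × 42 = 1.7588 × 42 ≈ 73.87 → round up to 74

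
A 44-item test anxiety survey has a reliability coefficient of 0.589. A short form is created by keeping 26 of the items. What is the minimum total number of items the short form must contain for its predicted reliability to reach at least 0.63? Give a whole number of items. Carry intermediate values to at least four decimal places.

First, r for the 26-item form: n = 26/44 = 0.5909, so r_26 = 0.5909·0.589/(1 + (0.5909 − 1)·0.589) = 0.4585
Length factor from the short form to reach 0.63: n' = 0.63(1 − 0.4585) / [0.4585(1 − 0.63)] ≈ 2.0109
Total items = 2.0109 × 26 = 52.28, rounded up to 53.

53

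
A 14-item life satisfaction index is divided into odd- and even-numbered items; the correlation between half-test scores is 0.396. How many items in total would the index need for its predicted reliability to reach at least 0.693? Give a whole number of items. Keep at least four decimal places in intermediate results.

25

r_full = 2(0.396)/(1 + 0.396) = 0.5673
Solve Spearman-Brown for n: n = 0.693(1 − 0.5673) / [0.5673(1 − 0.693)] = 1.7217
Items = 1.7217 × 14 ≈ 24.10 → 25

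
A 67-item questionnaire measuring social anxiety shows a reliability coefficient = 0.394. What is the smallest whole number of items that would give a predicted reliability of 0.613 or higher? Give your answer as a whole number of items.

Invert Spearman-Brown to solve for n:
n = r*(1 − r) / [ r (1 − r*) ]
n = 0.613(1 − 0.394) / [0.394(1 − 0.613)]
n = 0.371478 / 0.152478 ≈ 2.4363
Items needed = n × 67 = 2.4363 × 67 ≈ 163.23 → round up to 164

164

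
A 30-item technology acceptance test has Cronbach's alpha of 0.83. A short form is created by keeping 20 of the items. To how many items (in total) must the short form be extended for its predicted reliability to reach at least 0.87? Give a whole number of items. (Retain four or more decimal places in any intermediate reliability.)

First, r for the 20-item form: n = 20/30 = 0.6667, so r_20 = 0.6667·0.83/(1 + (0.6667 − 1)·0.83) = 0.7650
Then solve for n' with r_old = 0.7650, r_target = 0.87: n' = 0.87(1 − 0.7650)/[0.7650(1 − 0.87)] = 2.0558
Items = 2.0558 × 20 ≈ 41.12 → 42

42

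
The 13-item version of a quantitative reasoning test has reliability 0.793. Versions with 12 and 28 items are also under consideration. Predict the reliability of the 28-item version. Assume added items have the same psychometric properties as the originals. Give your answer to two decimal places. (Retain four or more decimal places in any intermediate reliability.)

Only the ratio of lengths matters: n = 28/13 = 2.1538
r_{28} = n·r / (1 + (n − 1)·r) = 1.7080 / 1.9150 ≈ 0.8919

0.89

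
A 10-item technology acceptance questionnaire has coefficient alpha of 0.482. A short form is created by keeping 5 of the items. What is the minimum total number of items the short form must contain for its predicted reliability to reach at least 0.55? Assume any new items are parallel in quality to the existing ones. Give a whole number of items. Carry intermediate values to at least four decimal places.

14

First, r for the 5-item form: n = 5/10 = 0.5000, so r_5 = 0.5000·0.482/(1 + (0.5000 − 1)·0.482) = 0.3175
Length factor from the short form to reach 0.55: n' = 0.55(1 − 0.3175) / [0.3175(1 − 0.55)] ≈ 2.6273
Items = 2.6273 × 5 ≈ 13.14 → 14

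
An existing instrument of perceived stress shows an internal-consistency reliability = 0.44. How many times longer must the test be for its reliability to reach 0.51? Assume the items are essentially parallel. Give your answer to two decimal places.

1.32

n = [0.51 × 0.56] / [0.44 × 0.49]
n = 0.2856 / 0.2156 ≈ 1.3247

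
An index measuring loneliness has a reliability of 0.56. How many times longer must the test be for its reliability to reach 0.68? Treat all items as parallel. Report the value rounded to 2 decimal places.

1.67

n = [0.68 × 0.44] / [0.56 × 0.32]
  = 0.2992 / 0.1792 = 1.6696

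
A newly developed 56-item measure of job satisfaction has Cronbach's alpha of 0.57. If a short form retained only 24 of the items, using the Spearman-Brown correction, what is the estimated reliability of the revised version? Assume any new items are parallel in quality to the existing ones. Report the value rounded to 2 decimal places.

Length ratio n = 24/56 = 0.4286
By Spearman-Brown, r_new = n r / (1 + (n − 1) r).
r_new = 0.4286·0.57 / [1 + (0.4286 − 1)·0.57]
r_new = 0.2443 / 0.6743 ≈ 0.3623

0.36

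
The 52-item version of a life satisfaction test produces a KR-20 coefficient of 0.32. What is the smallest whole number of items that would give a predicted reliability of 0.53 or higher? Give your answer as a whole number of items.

125

Rearranging the Spearman-Brown formula for n,
n = r*(1 − r) / [ r (1 − r*) ]
n = [0.53 × 0.68] / [0.32 × 0.47]
n = 0.3604 / 0.1504 ≈ 2.3963
2.3963 × 52 = 124.61 → 125 items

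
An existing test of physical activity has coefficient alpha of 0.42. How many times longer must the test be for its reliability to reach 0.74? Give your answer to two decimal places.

3.93

Rearranging the Spearman-Brown formula for n,
n = r_target (1 − r_old) / [ r_old (1 − r_target) ]
n = 0.74 × (1 − 0.42) / [ 0.42 × (1 − 0.74) ]
  = 0.4292 / 0.1092 = 3.9304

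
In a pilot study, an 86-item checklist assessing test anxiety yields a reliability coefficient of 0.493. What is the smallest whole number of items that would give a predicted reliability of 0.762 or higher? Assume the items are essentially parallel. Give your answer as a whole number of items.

284

Spearman-Brown solved for the length factor n:
n = r_target (1 − r_old) / [ r_old (1 − r_target) ]
n = 0.762 × (1 − 0.493) / [ 0.493 × (1 − 0.762) ]
  = 0.386334 / 0.117334 = 3.2926
3.2926 × 86 = 283.16 → 284 items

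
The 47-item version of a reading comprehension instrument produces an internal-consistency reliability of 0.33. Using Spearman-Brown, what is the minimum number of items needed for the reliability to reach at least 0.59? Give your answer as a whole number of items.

138

n = 0.59 × (1 − 0.33) / [ 0.33 × (1 − 0.59) ]
  = 0.3953 / 0.1353 = 2.9217
So the test needs 2.9217 × 47 ≈ 137.32 items; rounding up, 138.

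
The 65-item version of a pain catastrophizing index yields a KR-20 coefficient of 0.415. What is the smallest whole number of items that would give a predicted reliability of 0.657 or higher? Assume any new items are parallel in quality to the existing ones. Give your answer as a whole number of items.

n = 0.657(1 − 0.415) / [0.415(1 − 0.657)]
n = 0.384345 / 0.142345 ≈ 2.7001
So the test needs 2.7001 × 65 ≈ 175.51 items; rounding up, 176.

176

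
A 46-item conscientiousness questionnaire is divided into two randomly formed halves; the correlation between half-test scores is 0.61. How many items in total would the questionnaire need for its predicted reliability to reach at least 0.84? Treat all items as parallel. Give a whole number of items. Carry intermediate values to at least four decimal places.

78

r_full = 2(0.61)/(1 + 0.61) = 0.7578
Solve Spearman-Brown for n: n = 0.84(1 − 0.7578) / [0.7578(1 − 0.84)] = 1.6779
Items = 1.6779 × 46 ≈ 77.18 → 78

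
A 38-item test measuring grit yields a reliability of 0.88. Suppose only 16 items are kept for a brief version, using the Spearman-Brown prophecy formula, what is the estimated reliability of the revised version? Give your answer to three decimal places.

The new length is 16/38 = 0.4211 times the old.
Apply the Spearman-Brown prophecy formula, r' = nr / [1 + (n − 1)r]:
r_new = (0.4211 × 0.88) / (1 + (0.4211 − 1) × 0.88)
     = 0.3706 / 0.4906 = 0.7554

0.755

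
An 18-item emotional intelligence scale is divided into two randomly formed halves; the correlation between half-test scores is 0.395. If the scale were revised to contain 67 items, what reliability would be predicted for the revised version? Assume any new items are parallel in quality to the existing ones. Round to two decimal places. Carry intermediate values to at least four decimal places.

Spearman-Brown correction (n = 2): r_full = 2·0.395/(1 + 0.395) = 0.5663
Length factor from 18 to 67 items: n = 67/18 = 3.7222
r_new = n·r_full / (1 + (n − 1)·r_full) = 2.1079 / 2.5416 ≈ 0.8294

0.83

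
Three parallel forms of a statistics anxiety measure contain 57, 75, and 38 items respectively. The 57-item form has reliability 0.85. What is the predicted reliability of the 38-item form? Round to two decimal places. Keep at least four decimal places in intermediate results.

The 75-item form is not needed; work directly from the 57-item form with n = 38/57 = 0.6667.
r_{38} = n·r / (1 + (n − 1)·r) = 0.5667 / 0.7167 ≈ 0.7907

0.79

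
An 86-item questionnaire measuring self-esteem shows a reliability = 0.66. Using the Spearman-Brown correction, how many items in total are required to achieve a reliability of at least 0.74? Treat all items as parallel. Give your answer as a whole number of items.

Spearman-Brown solved for the length factor n:
n = r_target (1 − r_old) / [ r_old (1 − r_target) ]
n = [0.74 × 0.34] / [0.66 × 0.26]
  = 0.2516 / 0.1716 = 1.4662
Items needed = n × 86 = 1.4662 × 86 ≈ 126.09 → round up to 127

127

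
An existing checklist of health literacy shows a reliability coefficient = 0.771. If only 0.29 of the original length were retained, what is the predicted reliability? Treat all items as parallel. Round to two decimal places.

r_new = 0.29·0.771 / [1 + (0.29 − 1)·0.771]
r_new = 0.2236 / 0.4526 ≈ 0.4940

0.49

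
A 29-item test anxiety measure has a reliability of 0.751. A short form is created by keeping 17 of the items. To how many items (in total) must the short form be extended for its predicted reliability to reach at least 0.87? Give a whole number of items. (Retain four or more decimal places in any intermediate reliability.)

65

Short-form reliability: n = 17/29 = 0.5862; r_17 = n·r/(1+(n−1)r) ≈ 0.6387
Length factor from the short form to reach 0.87: n' = 0.87(1 − 0.6387) / [0.6387(1 − 0.87)] ≈ 3.7857
Total items = 3.7857 × 17 = 64.36, rounded up to 65.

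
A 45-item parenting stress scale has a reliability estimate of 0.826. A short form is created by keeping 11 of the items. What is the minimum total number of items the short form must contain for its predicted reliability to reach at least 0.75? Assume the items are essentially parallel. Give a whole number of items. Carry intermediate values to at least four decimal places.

29

Short-form reliability: n = 11/45 = 0.2444; r_11 = n·r/(1+(n−1)r) ≈ 0.5371
Then solve for n' with r_old = 0.5371, r_target = 0.75: n' = 0.75(1 − 0.5371)/[0.5371(1 − 0.75)] = 2.5856
Items = 2.5856 × 11 ≈ 28.44 → 29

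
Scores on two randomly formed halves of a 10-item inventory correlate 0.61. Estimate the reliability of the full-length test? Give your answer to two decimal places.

r_full = 2r_hh / (1 + r_hh) = 2 × 0.61 / (1 + 0.61)
       = 1.2200 / 1.6100 = 0.7578

0.76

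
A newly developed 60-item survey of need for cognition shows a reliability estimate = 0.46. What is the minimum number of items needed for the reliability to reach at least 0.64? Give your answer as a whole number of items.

Invert Spearman-Brown to solve for n:
n = r*(1 − r) / [ r (1 − r*) ]
n = 0.64 × (1 − 0.46) / [ 0.46 × (1 − 0.64) ]
n = 0.3456 / 0.1656 ≈ 2.0870
Items needed = n × 60 = 2.0870 × 60 ≈ 125.22 → round up to 126

126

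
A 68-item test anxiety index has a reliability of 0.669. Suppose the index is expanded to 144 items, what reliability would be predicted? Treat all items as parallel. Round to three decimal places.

0.811

Length ratio n = 144/68 = 2.1176
r_new = (2.1176 × 0.669) / (1 + (2.1176 − 1) × 0.669)
     = 1.4167 / 1.7477 = 0.8106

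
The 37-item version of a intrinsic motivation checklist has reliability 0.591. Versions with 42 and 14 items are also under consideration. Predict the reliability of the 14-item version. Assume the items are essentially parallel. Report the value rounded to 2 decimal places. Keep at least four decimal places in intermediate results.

0.35

Only the ratio of lengths matters: n = 14/37 = 0.3784
r_{14} = n·r / (1 + (n − 1)·r) = 0.2236 / 0.6326 ≈ 0.3535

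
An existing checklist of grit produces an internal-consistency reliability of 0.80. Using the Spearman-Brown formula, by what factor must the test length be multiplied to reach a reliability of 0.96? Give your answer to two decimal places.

Spearman-Brown solved for the length factor n:
n = r*(1 − r) / [ r (1 − r*) ]
n = [0.96 × 0.20] / [0.80 × 0.04]
n = 0.1920 / 0.0320 ≈ 6.0000

6.00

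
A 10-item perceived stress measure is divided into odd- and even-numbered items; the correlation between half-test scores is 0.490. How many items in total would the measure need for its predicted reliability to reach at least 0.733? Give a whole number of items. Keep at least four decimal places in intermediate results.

r_full = 2(0.490)/(1 + 0.490) = 0.6577
Solve Spearman-Brown for n: n = 0.733(1 − 0.6577) / [0.6577(1 − 0.733)] = 1.4288
Required items = 1.4288 × 10 = 14.29, so 15 items.

15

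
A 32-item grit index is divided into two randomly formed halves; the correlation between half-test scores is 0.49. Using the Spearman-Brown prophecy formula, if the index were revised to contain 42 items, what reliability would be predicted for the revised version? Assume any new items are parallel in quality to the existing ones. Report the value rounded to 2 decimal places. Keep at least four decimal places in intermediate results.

First correct the split-half correlation to full-test reliability: r_full = 2 × 0.49 / (1 + 0.49) ≈ 0.6577
Length factor from 32 to 42 items: n = 42/32 = 1.3125
r_new = n·r_full / (1 + (n − 1)·r_full) = 0.8632 / 1.2055 ≈ 0.7161

0.72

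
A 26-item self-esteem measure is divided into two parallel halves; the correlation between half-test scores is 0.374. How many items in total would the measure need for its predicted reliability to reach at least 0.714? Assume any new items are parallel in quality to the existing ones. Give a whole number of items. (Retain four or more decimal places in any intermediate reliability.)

Corrected full-test reliability: r_full = 2 × 0.374 / (1 + 0.374) ≈ 0.5444
Solve Spearman-Brown for n: n = 0.714(1 − 0.5444) / [0.5444(1 − 0.714)] = 2.0893
Items = 2.0893 × 26 ≈ 54.32 → 55

55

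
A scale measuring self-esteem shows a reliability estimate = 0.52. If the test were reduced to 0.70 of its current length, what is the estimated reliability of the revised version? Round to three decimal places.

r_new = 0.7·0.52 / [1 + (0.7 − 1)·0.52]
     = 0.3640 / 0.8440 = 0.4313

0.431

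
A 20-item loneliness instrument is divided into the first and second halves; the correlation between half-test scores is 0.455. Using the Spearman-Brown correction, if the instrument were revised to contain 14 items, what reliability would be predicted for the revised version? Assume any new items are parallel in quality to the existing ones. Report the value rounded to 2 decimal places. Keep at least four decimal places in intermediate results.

Spearman-Brown correction (n = 2): r_full = 2·0.455/(1 + 0.455) = 0.6254
Length factor from 20 to 14 items: n = 14/20 = 0.7000
r_new = n·r_full / (1 + (n − 1)·r_full) = 0.4378 / 0.8124 ≈ 0.5389

0.54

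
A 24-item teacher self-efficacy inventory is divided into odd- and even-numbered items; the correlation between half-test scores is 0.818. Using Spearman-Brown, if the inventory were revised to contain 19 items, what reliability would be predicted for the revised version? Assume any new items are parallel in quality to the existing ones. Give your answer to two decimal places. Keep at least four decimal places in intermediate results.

0.88

Full-test reliability from the split-half r: r_full = 2(0.818)/(1 + 0.818) = 0.8999
Then adjust to 19 items: n = 19/24 = 0.7917
r_new = n·r_full / (1 + (n − 1)·r_full) = 0.7125 / 0.8126 ≈ 0.8768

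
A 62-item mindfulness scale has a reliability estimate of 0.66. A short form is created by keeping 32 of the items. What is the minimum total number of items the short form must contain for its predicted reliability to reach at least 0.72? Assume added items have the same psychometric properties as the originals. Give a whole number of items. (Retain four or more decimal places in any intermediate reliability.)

Short-form reliability: n = 32/62 = 0.5161; r_32 = n·r/(1+(n−1)r) ≈ 0.5005
Length factor from the short form to reach 0.72: n' = 0.72(1 − 0.5005) / [0.5005(1 − 0.72)] ≈ 2.5663
Total items = 2.5663 × 32 = 82.12, rounded up to 83.

83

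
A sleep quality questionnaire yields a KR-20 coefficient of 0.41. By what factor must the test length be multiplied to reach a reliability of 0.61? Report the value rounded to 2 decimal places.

2.25

Rearranging the Spearman-Brown formula for n,
n = r_target (1 − r_old) / [ r_old (1 − r_target) ]
n = [0.61 × 0.59] / [0.41 × 0.39]
n = 0.3599 / 0.1599 ≈ 2.2508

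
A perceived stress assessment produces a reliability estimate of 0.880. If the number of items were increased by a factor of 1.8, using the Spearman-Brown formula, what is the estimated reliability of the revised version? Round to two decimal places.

By Spearman-Brown, r_new = n r / (1 + (n − 1) r).
r_new = (1.8 × 0.880) / (1 + (1.8 − 1) × 0.880)
r_new = 1.5840 / 1.7040 ≈ 0.9296

0.93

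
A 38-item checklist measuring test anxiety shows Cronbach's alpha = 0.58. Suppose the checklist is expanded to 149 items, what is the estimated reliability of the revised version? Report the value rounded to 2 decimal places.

0.84

Length ratio n = 149/38 = 3.9211
r_new = 3.9211·0.58 / [1 + (3.9211 − 1)·0.58]
     = 2.2742 / 2.6942 = 0.8441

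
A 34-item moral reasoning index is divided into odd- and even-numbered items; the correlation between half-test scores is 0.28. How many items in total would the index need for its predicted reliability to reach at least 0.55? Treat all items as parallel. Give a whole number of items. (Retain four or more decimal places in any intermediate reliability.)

54

r_full = 2(0.28)/(1 + 0.28) = 0.4375
n = r_tgt(1 − r_full) / [r_full(1 − r_tgt)] = 0.55 × 0.5625 / (0.4375 × 0.45) ≈ 1.5714
Items = 1.5714 × 34 ≈ 53.43 → 54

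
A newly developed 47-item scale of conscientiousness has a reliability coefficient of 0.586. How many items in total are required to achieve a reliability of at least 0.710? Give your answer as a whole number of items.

82

Rearranging the Spearman-Brown formula for n,
n = r*(1 − r) / [ r (1 − r*) ]
n = 0.710(1 − 0.586) / [0.586(1 − 0.710)]
  = 0.293940 / 0.169940 = 1.7297
1.7297 × 47 = 81.30 → 82 items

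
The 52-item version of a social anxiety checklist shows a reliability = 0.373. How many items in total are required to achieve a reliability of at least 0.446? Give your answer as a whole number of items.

n = 0.446(1 − 0.373) / [0.373(1 − 0.446)]
  = 0.279642 / 0.206642 = 1.3533
1.3533 × 52 = 70.37 → 71 items

71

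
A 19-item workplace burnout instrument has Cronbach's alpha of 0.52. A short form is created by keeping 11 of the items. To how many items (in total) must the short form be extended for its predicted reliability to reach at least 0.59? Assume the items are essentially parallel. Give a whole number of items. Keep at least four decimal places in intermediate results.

Short-form reliability: n = 11/19 = 0.5789; r_11 = n·r/(1+(n−1)r) ≈ 0.3854
Length factor from the short form to reach 0.59: n' = 0.59(1 − 0.3854) / [0.3854(1 − 0.59)] ≈ 2.2948
Items = 2.2948 × 11 ≈ 25.24 → 26

26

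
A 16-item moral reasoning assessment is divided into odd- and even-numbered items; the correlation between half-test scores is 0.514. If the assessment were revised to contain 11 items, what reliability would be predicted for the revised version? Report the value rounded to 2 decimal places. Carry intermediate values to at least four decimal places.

0.59

First correct the split-half correlation to full-test reliability: r_full = 2 × 0.514 / (1 + 0.514) ≈ 0.6790
Then adjust to 11 items: n = 11/16 = 0.6875
r_new = n·r_full / (1 + (n − 1)·r_full) = 0.4668 / 0.7878 ≈ 0.5925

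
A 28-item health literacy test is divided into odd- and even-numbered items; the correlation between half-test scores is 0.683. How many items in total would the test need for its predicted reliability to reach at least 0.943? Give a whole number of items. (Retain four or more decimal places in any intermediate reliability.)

108

Corrected full-test reliability: r_full = 2 × 0.683 / (1 + 0.683) ≈ 0.8116
n = r_tgt(1 − r_full) / [r_full(1 − r_tgt)] = 0.943 × 0.1884 / (0.8116 × 0.057) ≈ 3.8404
Items = 3.8404 × 28 ≈ 107.53 → 108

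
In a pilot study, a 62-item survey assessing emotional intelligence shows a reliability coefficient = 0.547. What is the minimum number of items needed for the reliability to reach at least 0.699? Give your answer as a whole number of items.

120

n = 0.699(1 − 0.547) / [0.547(1 − 0.699)]
n = 0.316647 / 0.164647 ≈ 1.9232
1.9232 × 62 = 119.24 → 120 items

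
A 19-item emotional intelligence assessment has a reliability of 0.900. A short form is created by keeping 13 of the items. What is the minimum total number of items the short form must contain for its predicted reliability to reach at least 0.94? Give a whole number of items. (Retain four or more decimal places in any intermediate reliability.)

First, r for the 13-item form: n = 13/19 = 0.6842, so r_13 = 0.6842·0.900/(1 + (0.6842 − 1)·0.900) = 0.8603
Length factor from the short form to reach 0.94: n' = 0.94(1 − 0.8603) / [0.8603(1 − 0.94)] ≈ 2.5440
Total items = 2.5440 × 13 = 33.07, rounded up to 34.

34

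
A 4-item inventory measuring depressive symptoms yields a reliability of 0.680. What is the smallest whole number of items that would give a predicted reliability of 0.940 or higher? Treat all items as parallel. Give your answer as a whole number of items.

n = 0.940(1 − 0.680) / [0.680(1 − 0.940)]
n = 0.300800 / 0.040800 ≈ 7.3725
7.3725 × 4 = 29.49 → 30 items

30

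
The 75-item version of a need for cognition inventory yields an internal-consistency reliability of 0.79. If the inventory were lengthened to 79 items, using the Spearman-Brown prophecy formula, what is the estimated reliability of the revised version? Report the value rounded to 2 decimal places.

n = 79/75 = 1.0533
r_new = 1.0533·0.79 / [1 + (1.0533 − 1)·0.79]
r_new = 0.8321 / 1.0421 ≈ 0.7985

0.80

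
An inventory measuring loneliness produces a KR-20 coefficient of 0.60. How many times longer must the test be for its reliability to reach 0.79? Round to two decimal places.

Spearman-Brown solved for the length factor n:
n = r_target (1 − r_old) / [ r_old (1 − r_target) ]
n = [0.79 × 0.40] / [0.60 × 0.21]
n = 0.3160 / 0.1260 ≈ 2.5079

2.51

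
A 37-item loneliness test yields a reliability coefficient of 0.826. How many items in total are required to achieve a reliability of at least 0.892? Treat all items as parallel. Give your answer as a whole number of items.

65

n = 0.892(1 − 0.826) / [0.826(1 − 0.892)]
n = 0.155208 / 0.089208 ≈ 1.7398
Items needed = n × 37 = 1.7398 × 37 ≈ 64.37 → round up to 65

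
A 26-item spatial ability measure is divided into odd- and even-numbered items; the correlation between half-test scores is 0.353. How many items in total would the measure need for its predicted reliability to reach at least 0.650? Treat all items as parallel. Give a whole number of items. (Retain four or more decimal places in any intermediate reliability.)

45

Corrected full-test reliability: r_full = 2 × 0.353 / (1 + 0.353) ≈ 0.5218
Solve Spearman-Brown for n: n = 0.650(1 − 0.5218) / [0.5218(1 − 0.650)] = 1.7020
Items = 1.7020 × 26 ≈ 44.25 → 45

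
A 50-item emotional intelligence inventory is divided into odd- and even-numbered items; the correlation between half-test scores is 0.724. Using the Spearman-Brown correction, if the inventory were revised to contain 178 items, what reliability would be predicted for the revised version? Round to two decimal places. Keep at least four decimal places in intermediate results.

Full-test reliability from the split-half r: r_full = 2(0.724)/(1 + 0.724) = 0.8399
Length factor from 50 to 178 items: n = 178/50 = 3.5600
r_new = n·r_full / (1 + (n − 1)·r_full) = 2.9900 / 3.1501 ≈ 0.9492

0.95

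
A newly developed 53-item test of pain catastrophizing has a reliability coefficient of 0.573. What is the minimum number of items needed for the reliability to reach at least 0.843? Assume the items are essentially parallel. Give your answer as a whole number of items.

213

Invert Spearman-Brown to solve for n:
n = r_target (1 − r_old) / [ r_old (1 − r_target) ]
n = 0.843(1 − 0.573) / [0.573(1 − 0.843)]
  = 0.359961 / 0.089961 = 4.0013
Items needed = n × 53 = 4.0013 × 53 ≈ 212.07 → round up to 213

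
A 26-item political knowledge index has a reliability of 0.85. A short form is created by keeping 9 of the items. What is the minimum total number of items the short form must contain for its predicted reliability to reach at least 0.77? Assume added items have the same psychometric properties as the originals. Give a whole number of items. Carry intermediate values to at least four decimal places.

First, r for the 9-item form: n = 9/26 = 0.3462, so r_9 = 0.3462·0.85/(1 + (0.3462 − 1)·0.85) = 0.6624
Length factor from the short form to reach 0.77: n' = 0.77(1 − 0.6624) / [0.6624(1 − 0.77)] ≈ 1.7063
Total items = 1.7063 × 9 = 15.36, rounded up to 16.

16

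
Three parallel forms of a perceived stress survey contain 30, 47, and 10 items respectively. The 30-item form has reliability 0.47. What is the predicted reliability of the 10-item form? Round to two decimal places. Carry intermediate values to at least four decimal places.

Only the ratio of lengths matters: n = 10/30 = 0.3333
r_{10} = n·r / (1 + (n − 1)·r) = 0.1567 / 0.6867 ≈ 0.2282

0.23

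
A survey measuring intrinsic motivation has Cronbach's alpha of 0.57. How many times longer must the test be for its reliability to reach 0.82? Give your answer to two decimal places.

Spearman-Brown solved for the length factor n:
n = r_target (1 − r_old) / [ r_old (1 − r_target) ]
n = 0.82 × (1 − 0.57) / [ 0.57 × (1 − 0.82) ]
  = 0.3526 / 0.1026 = 3.4366

3.44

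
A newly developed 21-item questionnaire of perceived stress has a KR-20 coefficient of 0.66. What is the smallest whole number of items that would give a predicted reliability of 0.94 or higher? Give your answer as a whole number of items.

Invert Spearman-Brown to solve for n:
n = r_target (1 − r_old) / [ r_old (1 − r_target) ]
n = 0.94(1 − 0.66) / [0.66(1 − 0.94)]
  = 0.3196 / 0.0396 = 8.0707
Items needed = n × 21 = 8.0707 × 21 ≈ 169.48 → round up to 170

170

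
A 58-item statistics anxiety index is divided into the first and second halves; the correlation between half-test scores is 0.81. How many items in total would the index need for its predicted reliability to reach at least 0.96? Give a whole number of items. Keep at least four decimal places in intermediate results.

164

Corrected full-test reliability: r_full = 2 × 0.81 / (1 + 0.81) ≈ 0.8950
n = r_tgt(1 − r_full) / [r_full(1 − r_tgt)] = 0.96 × 0.1050 / (0.8950 × 0.04) ≈ 2.8156
Required items = 2.8156 × 58 = 163.30, so 164 items.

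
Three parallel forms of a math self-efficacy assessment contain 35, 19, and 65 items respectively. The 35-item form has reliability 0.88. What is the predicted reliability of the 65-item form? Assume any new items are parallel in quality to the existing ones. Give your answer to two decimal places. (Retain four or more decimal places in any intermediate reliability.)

Only the ratio of lengths matters: n = 65/35 = 1.8571
r_{65} = n·r / (1 + (n − 1)·r) = 1.6342 / 1.7542 ≈ 0.9316

0.93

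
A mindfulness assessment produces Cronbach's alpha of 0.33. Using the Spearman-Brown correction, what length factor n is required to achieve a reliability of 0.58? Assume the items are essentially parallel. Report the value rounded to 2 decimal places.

Invert Spearman-Brown to solve for n:
n = r_target (1 − r_old) / [ r_old (1 − r_target) ]
n = 0.58 × (1 − 0.33) / [ 0.33 × (1 − 0.58) ]
  = 0.3886 / 0.1386 = 2.8038

2.80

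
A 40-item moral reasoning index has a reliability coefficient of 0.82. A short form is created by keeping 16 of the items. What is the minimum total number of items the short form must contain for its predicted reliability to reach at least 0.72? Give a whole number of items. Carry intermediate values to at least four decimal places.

Short-form reliability: n = 16/40 = 0.4000; r_16 = n·r/(1+(n−1)r) ≈ 0.6457
Length factor from the short form to reach 0.72: n' = 0.72(1 − 0.6457) / [0.6457(1 − 0.72)] ≈ 1.4110
Items = 1.4110 × 16 ≈ 22.58 → 23

23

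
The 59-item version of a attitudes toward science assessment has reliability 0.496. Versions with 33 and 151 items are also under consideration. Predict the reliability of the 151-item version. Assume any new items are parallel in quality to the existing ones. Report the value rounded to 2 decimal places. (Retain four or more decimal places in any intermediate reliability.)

0.72

Only the ratio of lengths matters: n = 151/59 = 2.5593
r_{151} = n·r / (1 + (n − 1)·r) = 1.2694 / 1.7734 ≈ 0.7158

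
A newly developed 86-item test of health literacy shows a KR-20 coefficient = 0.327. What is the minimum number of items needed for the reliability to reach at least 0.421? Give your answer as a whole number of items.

Spearman-Brown solved for the length factor n:
n = r_target (1 − r_old) / [ r_old (1 − r_target) ]
n = 0.421(1 − 0.327) / [0.327(1 − 0.421)]
n = 0.283333 / 0.189333 ≈ 1.4965
Items needed = n × 86 = 1.4965 × 86 ≈ 128.70 → round up to 129

129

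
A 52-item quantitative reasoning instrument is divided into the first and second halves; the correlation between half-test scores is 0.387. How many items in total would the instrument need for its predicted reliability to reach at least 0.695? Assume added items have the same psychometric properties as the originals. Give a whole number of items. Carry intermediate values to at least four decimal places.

94

r_full = 2(0.387)/(1 + 0.387) = 0.5580
Solve Spearman-Brown for n: n = 0.695(1 − 0.5580) / [0.5580(1 − 0.695)] = 1.8050
Required items = 1.8050 × 52 = 93.86, so 94 items.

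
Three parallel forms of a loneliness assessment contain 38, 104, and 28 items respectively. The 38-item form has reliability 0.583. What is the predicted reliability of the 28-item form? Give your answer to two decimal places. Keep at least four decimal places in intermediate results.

Only the ratio of lengths matters: n = 28/38 = 0.7368
r_{28} = n·r / (1 + (n − 1)·r) = 0.4296 / 0.8466 ≈ 0.5074

0.51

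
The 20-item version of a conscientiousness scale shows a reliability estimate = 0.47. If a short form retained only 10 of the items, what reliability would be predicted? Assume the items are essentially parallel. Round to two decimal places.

0.31

Length ratio n = 10/20 = 0.5
r_new = (0.5 × 0.47) / (1 + (0.5 − 1) × 0.47)
r_new = 0.2350 / 0.7650 ≈ 0.3072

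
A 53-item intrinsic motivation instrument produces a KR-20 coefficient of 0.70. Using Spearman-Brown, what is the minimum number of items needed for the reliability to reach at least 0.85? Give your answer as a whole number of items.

n = 0.85 × (1 − 0.70) / [ 0.70 × (1 − 0.85) ]
n = 0.2550 / 0.1050 ≈ 2.4286
Items needed = n × 53 = 2.4286 × 53 ≈ 128.72 → round up to 129

129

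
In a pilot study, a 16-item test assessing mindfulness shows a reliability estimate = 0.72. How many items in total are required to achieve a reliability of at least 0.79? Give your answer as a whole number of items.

24

Spearman-Brown solved for the length factor n:
n = r*(1 − r) / [ r (1 − r*) ]
n = [0.79 × 0.28] / [0.72 × 0.21]
n = 0.2212 / 0.1512 ≈ 1.4630
1.4630 × 16 = 23.41 → 24 items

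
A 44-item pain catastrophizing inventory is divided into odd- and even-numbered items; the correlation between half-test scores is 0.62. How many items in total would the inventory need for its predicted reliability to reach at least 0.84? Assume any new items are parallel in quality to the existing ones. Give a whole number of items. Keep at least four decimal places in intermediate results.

71

Corrected full-test reliability: r_full = 2 × 0.62 / (1 + 0.62) ≈ 0.7654
n = r_tgt(1 − r_full) / [r_full(1 − r_tgt)] = 0.84 × 0.2346 / (0.7654 × 0.16) ≈ 1.6092
Items = 1.6092 × 44 ≈ 70.80 → 71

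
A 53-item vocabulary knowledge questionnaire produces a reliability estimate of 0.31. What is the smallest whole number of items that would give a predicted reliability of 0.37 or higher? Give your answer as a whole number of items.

70

Rearranging the Spearman-Brown formula for n,
n = r_target (1 − r_old) / [ r_old (1 − r_target) ]
n = 0.37 × (1 − 0.31) / [ 0.31 × (1 − 0.37) ]
n = 0.2553 / 0.1953 ≈ 1.3072
Items needed = n × 53 = 1.3072 × 53 ≈ 69.28 → round up to 70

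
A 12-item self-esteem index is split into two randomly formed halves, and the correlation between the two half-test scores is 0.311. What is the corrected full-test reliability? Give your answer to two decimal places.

Apply the Spearman-Brown correction with n = 2:
r_full = 2(0.311) / (1 + 0.311)
       = 0.6220 / 1.3110 = 0.4744

0.47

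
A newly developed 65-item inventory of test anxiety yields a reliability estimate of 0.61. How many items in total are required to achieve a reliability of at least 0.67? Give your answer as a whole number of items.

Rearranging the Spearman-Brown formula for n,
n = r_target (1 − r_old) / [ r_old (1 − r_target) ]
n = 0.67(1 − 0.61) / [0.61(1 − 0.67)]
n = 0.2613 / 0.2013 ≈ 1.2981
1.2981 × 65 = 84.38 → 85 items

85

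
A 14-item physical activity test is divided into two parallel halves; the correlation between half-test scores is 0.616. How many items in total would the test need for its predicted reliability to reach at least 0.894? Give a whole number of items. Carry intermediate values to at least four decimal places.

37

Corrected full-test reliability: r_full = 2 × 0.616 / (1 + 0.616) ≈ 0.7624
Solve Spearman-Brown for n: n = 0.894(1 − 0.7624) / [0.7624(1 − 0.894)] = 2.6284
Required items = 2.6284 × 14 = 36.80, so 37 items.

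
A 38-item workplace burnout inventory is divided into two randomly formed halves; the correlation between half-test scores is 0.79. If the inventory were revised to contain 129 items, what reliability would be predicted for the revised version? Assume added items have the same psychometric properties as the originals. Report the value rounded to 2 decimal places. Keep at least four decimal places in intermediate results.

0.96

Spearman-Brown correction (n = 2): r_full = 2·0.79/(1 + 0.79) = 0.8827
Length factor from 38 to 129 items: n = 129/38 = 3.3947
r_new = n·r_full / (1 + (n − 1)·r_full) = 2.9965 / 3.1138 ≈ 0.9623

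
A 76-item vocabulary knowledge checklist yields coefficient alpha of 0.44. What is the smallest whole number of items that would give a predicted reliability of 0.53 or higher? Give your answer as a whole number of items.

110

Invert Spearman-Brown to solve for n:
n = r_target (1 − r_old) / [ r_old (1 − r_target) ]
n = 0.53 × (1 − 0.44) / [ 0.44 × (1 − 0.53) ]
n = 0.2968 / 0.2068 ≈ 1.4352
So the test needs 1.4352 × 76 ≈ 109.08 items; rounding up, 110.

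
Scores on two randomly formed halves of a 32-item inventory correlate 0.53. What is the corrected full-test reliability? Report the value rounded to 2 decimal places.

0.69

r_full = 2r_hh / (1 + r_hh) = 2 × 0.53 / (1 + 0.53)
       = 1.0600 / 1.5300 = 0.6928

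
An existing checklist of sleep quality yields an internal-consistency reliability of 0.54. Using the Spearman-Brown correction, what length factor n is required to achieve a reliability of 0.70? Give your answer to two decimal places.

1.99

n = [0.70 × 0.46] / [0.54 × 0.30]
n = 0.3220 / 0.1620 ≈ 1.9877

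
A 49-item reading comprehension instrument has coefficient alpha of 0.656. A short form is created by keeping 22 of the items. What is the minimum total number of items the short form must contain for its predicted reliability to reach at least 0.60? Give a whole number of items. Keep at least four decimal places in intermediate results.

First, r for the 22-item form: n = 22/49 = 0.4490, so r_22 = 0.4490·0.656/(1 + (0.4490 − 1)·0.656) = 0.4613
Then solve for n' with r_old = 0.4613, r_target = 0.60: n' = 0.60(1 − 0.4613)/[0.4613(1 − 0.60)] = 1.7517
Total items = 1.7517 × 22 = 38.54, rounded up to 39.

39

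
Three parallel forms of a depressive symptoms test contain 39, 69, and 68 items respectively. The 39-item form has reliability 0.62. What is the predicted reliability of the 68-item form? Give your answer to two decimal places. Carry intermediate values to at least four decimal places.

The 69-item form is not needed; work directly from the 39-item form with n = 68/39 = 1.7436.
r_{68} = n·r / (1 + (n − 1)·r) = 1.0810 / 1.4610 ≈ 0.7399

0.74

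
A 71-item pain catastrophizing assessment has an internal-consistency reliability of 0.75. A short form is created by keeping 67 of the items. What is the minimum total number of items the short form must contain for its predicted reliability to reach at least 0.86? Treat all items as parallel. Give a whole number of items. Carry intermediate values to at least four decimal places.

146

Short-form reliability: n = 67/71 = 0.9437; r_67 = n·r/(1+(n−1)r) ≈ 0.7390
Length factor from the short form to reach 0.86: n' = 0.86(1 − 0.7390) / [0.7390(1 − 0.86)] ≈ 2.1695
Total items = 2.1695 × 67 = 145.36, rounded up to 146.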